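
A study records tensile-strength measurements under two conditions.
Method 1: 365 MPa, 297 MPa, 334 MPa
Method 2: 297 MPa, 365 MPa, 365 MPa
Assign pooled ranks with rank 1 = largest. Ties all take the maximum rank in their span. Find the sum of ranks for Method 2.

12

Sorted (descending): 365, 365, 365, 334, 297, 297
The 3 values of 365 occupy positions 1–3 → each gets rank 3.
The 2 values of 297 occupy positions 5–6 → each gets rank 6.
Method 2 values → pooled ranks: 297→6, 365→3, 365→3
Rank sum = 6 + 3 + 3 = 12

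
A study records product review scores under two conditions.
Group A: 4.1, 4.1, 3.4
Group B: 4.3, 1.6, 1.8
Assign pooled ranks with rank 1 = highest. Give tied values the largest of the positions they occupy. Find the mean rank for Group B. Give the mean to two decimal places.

4.00

Sorted (descending): 4.3, 4.1, 4.1, 3.4, 1.8, 1.6
The 2 values of 4.1 occupy positions 2–3 → each gets rank 3.
Group B values → pooled ranks: 4.3→1, 1.6→6, 1.8→5
Mean rank = (1 + 6 + 5) / 3 = 4.00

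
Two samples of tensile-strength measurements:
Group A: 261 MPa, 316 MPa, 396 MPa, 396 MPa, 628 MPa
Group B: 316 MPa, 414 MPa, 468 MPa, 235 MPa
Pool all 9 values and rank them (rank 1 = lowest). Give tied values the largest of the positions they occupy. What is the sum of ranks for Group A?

27

Sorted (ascending): 235, 261, 316, 316, 396, 396, 414, 468, 628
The 2 values of 316 occupy positions 3–4 → each gets rank 4.
The 2 values of 396 occupy positions 5–6 → each gets rank 6.
Group A values → pooled ranks: 261→2, 316→4, 396→6, 396→6, 628→9
Rank sum = 2 + 4 + 6 + 6 + 9 = 27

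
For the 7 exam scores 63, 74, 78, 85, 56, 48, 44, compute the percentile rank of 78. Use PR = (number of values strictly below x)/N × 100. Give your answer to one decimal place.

71.4

N = 7.
Strictly below 78: 5. Equal to 78: 1.
PR = 5/7 × 100 = 71.4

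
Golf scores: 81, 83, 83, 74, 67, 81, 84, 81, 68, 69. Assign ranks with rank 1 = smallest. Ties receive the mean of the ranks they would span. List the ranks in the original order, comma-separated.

6, 8.5, 8.5, 4, 1, 6, 10, 6, 2, 3

Sorted (ascending): 67, 68, 69, 74, 81, 81, 81, 83, 83, 84
The 3 values of 81 occupy positions 5–7 → average rank 6.
The 2 values of 83 occupy positions 8–9 → average rank (8+9)/2 = 8.5.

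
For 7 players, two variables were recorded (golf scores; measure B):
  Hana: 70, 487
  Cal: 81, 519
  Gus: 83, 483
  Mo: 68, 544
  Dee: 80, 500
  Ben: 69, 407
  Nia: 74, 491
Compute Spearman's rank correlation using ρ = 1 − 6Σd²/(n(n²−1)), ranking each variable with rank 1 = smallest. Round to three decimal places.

-0.107

Ranks of variable 1: 3, 6, 7, 1, 5, 2, 4
Ranks of variable 2: 3, 6, 2, 7, 5, 1, 4
d = r₁ − r₂: 0, 0, 5, -6, 0, 1, 0
d²: 0, 0, 25, 36, 0, 1, 0; Σd² = 62
ρ = 1 − 6·62/(7·48) = 1 − 372/336 = -0.107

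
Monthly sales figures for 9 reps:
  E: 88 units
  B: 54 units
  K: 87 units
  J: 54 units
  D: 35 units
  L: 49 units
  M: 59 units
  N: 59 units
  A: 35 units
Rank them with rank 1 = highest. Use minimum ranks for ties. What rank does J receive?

Sorted (descending): 88, 87, 59, 59, 54, 54, 49, 35, 35
The 2 values of 59 occupy positions 3–4 → each gets rank 3.
The 2 values of 54 occupy positions 5–6 → each gets rank 5.
The 2 values of 35 occupy positions 8–9 → each gets rank 8.
J has value 54 units → rank 5.

5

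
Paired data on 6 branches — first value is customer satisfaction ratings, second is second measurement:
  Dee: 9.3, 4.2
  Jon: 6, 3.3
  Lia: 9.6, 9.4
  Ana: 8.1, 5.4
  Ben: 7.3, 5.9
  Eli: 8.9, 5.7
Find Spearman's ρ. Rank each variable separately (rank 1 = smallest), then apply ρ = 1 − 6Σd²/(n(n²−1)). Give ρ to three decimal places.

0.486

Ranks of variable 1: 5, 1, 6, 3, 2, 4
Ranks of variable 2: 2, 1, 6, 3, 5, 4
d = r₁ − r₂: 3, 0, 0, 0, -3, 0
d²: 9, 0, 0, 0, 9, 0; Σd² = 18
ρ = 1 − 6·18/(6·35) = 1 − 108/210 = 0.486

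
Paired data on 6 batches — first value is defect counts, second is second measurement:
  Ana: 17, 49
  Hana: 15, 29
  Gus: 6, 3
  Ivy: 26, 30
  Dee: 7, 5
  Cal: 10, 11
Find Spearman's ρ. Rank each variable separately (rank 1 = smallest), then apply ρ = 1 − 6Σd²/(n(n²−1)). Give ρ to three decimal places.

0.943

Ranks of variable 1: 5, 4, 1, 6, 2, 3
Ranks of variable 2: 6, 4, 1, 5, 2, 3
d = r₁ − r₂: -1, 0, 0, 1, 0, 0
d²: 1, 0, 0, 1, 0, 0; Σd² = 2
ρ = 1 − 6·2/(6·35) = 1 − 12/210 = 0.943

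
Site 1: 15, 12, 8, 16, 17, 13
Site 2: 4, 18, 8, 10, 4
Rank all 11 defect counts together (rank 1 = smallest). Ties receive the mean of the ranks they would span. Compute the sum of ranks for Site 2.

Sorted (ascending): 4, 4, 8, 8, 10, 12, 13, 15, 16, 17, 18
The 2 values of 4 occupy positions 1–2 → average rank (1+2)/2 = 1.5.
The 2 values of 8 occupy positions 3–4 → average rank (3+4)/2 = 3.5.
Site 2 values → pooled ranks: 4→1.5, 18→11, 8→3.5, 10→5, 4→1.5
Rank sum = 1.5 + 11 + 3.5 + 5 + 1.5 = 22.5

22.5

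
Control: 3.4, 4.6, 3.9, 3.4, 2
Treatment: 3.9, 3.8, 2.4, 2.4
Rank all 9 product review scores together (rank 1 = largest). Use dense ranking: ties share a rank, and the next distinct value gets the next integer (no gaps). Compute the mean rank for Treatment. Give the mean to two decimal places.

Sorted (descending): 4.6, 3.9, 3.9, 3.8, 3.4, 3.4, 2.4, 2.4, 2
The 2 values of 3.9 share dense rank 2.
The 2 values of 3.4 share dense rank 4.
The 2 values of 2.4 share dense rank 5.
Remaining distinct values take the next consecutive integers.
Treatment values → pooled ranks: 3.9→2, 3.8→3, 2.4→5, 2.4→5
Mean rank = (2 + 3 + 5 + 5) / 4 = 3.75

3.75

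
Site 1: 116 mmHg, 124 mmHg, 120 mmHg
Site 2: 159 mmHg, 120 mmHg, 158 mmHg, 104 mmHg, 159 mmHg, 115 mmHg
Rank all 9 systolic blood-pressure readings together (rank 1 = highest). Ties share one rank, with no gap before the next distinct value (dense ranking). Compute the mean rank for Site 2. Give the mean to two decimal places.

Sorted (descending): 159, 159, 158, 124, 120, 120, 116, 115, 104
The 2 values of 159 share dense rank 1.
The 2 values of 120 share dense rank 4.
Remaining distinct values take the next consecutive integers.
Site 2 values → pooled ranks: 159→1, 120→4, 158→2, 104→7, 159→1, 115→6
Mean rank = (1 + 4 + 2 + 7 + 1 + 6) / 6 = 3.50

3.50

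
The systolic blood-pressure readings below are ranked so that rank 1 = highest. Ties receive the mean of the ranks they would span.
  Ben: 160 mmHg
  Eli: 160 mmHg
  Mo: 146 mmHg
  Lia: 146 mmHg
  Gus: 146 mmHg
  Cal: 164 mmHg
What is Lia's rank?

Sorted (descending): 164, 160, 160, 146, 146, 146
The 2 values of 160 occupy positions 2–3 → average rank (2+3)/2 = 2.5.
The 3 values of 146 occupy positions 4–6 → average rank 5.
Lia has value 146 mmHg → rank 5.

5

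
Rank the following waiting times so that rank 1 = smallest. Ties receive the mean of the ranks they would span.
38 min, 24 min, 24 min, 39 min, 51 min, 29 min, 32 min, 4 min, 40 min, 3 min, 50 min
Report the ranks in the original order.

Sorted (ascending): 3, 4, 24, 24, 29, 32, 38, 39, 40, 50, 51
The 2 values of 24 occupy positions 3–4 → average rank (3+4)/2 = 3.5.

7, 3.5, 3.5, 8, 11, 5, 6, 2, 9, 1, 10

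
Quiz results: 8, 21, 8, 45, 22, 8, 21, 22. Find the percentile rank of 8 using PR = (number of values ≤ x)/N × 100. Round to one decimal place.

37.5

N = 8.
Strictly below 8: 0. Equal to 8: 3.
PR = 3/8 × 100 = 37.5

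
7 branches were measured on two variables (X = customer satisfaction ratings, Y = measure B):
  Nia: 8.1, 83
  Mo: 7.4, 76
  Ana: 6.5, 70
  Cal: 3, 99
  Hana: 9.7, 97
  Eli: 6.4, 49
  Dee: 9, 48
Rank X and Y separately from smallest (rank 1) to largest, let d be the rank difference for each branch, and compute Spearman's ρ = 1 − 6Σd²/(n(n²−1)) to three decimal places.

Ranks of variable 1: 5, 4, 3, 1, 7, 2, 6
Ranks of variable 2: 5, 4, 3, 7, 6, 2, 1
d = r₁ − r₂: 0, 0, 0, -6, 1, 0, 5
d²: 0, 0, 0, 36, 1, 0, 25; Σd² = 62
ρ = 1 − 6·62/(7·48) = 1 − 372/336 = -0.107

-0.107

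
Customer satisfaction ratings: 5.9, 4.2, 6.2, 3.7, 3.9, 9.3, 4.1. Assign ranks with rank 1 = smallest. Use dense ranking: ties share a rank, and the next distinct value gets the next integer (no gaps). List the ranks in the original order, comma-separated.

5, 4, 6, 1, 2, 7, 3

Sorted (ascending): 3.7, 3.9, 4.1, 4.2, 5.9, 6.2, 9.3
No ties — each value takes its position as its rank.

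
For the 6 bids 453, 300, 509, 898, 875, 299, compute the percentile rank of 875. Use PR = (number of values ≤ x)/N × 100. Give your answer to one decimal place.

83.3

N = 6.
Strictly below 875: 4. Equal to 875: 1.
PR = 5/6 × 100 = 83.3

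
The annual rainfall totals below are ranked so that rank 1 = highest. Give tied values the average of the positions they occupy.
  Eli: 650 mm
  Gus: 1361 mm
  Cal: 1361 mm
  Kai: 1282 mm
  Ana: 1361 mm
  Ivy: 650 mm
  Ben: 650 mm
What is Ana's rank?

Sorted (descending): 1361, 1361, 1361, 1282, 650, 650, 650
The 3 values of 1361 occupy positions 1–3 → average rank 2.
The 3 values of 650 occupy positions 5–7 → average rank 6.
Ana has value 1361 mm → rank 2.

2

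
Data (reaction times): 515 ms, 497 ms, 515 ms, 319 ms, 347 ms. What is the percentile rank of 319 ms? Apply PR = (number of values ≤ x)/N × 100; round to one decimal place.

20.0

N = 5.
Strictly below 319: 0. Equal to 319: 1.
PR = 1/5 × 100 = 20.0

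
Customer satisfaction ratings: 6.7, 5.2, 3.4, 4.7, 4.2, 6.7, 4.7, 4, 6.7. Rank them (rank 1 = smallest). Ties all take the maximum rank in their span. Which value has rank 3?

4.2

Sorted (ascending): 3.4, 4, 4.2, 4.7, 4.7, 5.2, 6.7, 6.7, 6.7
The 2 values of 4.7 occupy positions 4–5 → each gets rank 5.
The 3 values of 6.7 occupy positions 7–9 → each gets rank 9.
Rank 3 → value 4.2.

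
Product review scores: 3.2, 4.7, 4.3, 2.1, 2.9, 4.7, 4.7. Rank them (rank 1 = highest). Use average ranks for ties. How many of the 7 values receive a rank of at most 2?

3

Sorted (descending): 4.7, 4.7, 4.7, 4.3, 3.2, 2.9, 2.1
The 3 values of 4.7 occupy positions 1–3 → average rank 2.
Ranks ≤ 2: {2, 2, 2} → 3 values.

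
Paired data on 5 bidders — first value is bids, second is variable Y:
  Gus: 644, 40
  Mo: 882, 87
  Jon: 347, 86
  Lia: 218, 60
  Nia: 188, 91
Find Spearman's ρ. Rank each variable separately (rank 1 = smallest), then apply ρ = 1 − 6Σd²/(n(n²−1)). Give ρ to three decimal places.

-0.300

Ranks of variable 1: 4, 5, 3, 2, 1
Ranks of variable 2: 1, 4, 3, 2, 5
d = r₁ − r₂: 3, 1, 0, 0, -4
d²: 9, 1, 0, 0, 16; Σd² = 26
ρ = 1 − 6·26/(5·24) = 1 − 156/120 = -0.300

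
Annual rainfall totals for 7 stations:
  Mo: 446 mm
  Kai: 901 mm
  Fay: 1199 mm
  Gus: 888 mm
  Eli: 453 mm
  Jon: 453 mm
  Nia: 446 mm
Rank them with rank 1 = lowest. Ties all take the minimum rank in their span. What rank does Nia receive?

1

Sorted (ascending): 446, 446, 453, 453, 888, 901, 1199
The 2 values of 446 occupy positions 1–2 → each gets rank 1.
The 2 values of 453 occupy positions 3–4 → each gets rank 3.
Nia has value 446 mm → rank 1.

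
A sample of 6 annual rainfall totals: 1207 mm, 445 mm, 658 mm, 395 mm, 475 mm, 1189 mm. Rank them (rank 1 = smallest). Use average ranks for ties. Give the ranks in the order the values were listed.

6, 2, 4, 1, 3, 5

Sorted (ascending): 395, 445, 475, 658, 1189, 1207
No ties — each value takes its position as its rank.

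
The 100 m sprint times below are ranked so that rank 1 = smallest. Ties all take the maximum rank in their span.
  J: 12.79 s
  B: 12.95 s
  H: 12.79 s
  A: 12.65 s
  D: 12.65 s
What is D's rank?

2

Sorted (ascending): 12.65, 12.65, 12.79, 12.79, 12.95
The 2 values of 12.65 occupy positions 1–2 → each gets rank 2.
The 2 values of 12.79 occupy positions 3–4 → each gets rank 4.
D has value 12.65 s → rank 2.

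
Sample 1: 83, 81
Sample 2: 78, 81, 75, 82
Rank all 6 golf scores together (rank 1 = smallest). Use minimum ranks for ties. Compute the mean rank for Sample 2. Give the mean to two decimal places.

2.75

Sorted (ascending): 75, 78, 81, 81, 82, 83
The 2 values of 81 occupy positions 3–4 → each gets rank 3.
Sample 2 values → pooled ranks: 78→2, 81→3, 75→1, 82→5
Mean rank = (2 + 3 + 1 + 5) / 4 = 2.75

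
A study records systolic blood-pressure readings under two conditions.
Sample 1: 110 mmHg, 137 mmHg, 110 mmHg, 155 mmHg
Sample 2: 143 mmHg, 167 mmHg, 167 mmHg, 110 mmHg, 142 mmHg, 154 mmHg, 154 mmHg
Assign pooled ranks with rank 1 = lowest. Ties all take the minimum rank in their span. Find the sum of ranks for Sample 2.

46

Sorted (ascending): 110, 110, 110, 137, 142, 143, 154, 154, 155, 167, 167
The 3 values of 110 occupy positions 1–3 → each gets rank 1.
The 2 values of 154 occupy positions 7–8 → each gets rank 7.
The 2 values of 167 occupy positions 10–11 → each gets rank 10.
Sample 2 values → pooled ranks: 143→6, 167→10, 167→10, 110→1, 142→5, 154→7, 154→7
Rank sum = 6 + 10 + 10 + 1 + 5 + 7 + 7 = 46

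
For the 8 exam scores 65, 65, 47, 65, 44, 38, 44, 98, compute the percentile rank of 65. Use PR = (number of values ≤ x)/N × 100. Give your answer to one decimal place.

N = 8.
Strictly below 65: 4. Equal to 65: 3.
PR = 7/8 × 100 = 87.5

87.5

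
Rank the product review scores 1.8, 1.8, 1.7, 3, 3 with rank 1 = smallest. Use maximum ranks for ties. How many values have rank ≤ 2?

1

Sorted (ascending): 1.7, 1.8, 1.8, 3, 3
The 2 values of 1.8 occupy positions 2–3 → each gets rank 3.
The 2 values of 3 occupy positions 4–5 → each gets rank 5.
Ranks ≤ 2: {1} → 1 value.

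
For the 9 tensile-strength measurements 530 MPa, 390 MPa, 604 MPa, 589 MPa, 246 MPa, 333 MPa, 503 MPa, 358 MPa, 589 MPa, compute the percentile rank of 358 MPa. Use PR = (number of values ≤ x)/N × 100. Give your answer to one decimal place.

33.3

N = 9.
Strictly below 358: 2. Equal to 358: 1.
PR = 3/9 × 100 = 33.3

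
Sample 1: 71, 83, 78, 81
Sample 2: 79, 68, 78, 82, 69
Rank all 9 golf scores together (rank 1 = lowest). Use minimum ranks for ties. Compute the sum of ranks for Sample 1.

Sorted (ascending): 68, 69, 71, 78, 78, 79, 81, 82, 83
The 2 values of 78 occupy positions 4–5 → each gets rank 4.
Sample 1 values → pooled ranks: 71→3, 83→9, 78→4, 81→7
Rank sum = 3 + 9 + 4 + 7 = 23

23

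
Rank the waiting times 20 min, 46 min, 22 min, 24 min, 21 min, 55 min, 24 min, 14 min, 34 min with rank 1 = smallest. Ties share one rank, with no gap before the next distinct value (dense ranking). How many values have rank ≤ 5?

Sorted (ascending): 14, 20, 21, 22, 24, 24, 34, 46, 55
The 2 values of 24 share dense rank 5.
Remaining distinct values take the next consecutive integers.
Ranks ≤ 5: {1, 2, 3, 4, 5, 5} → 6 values.

6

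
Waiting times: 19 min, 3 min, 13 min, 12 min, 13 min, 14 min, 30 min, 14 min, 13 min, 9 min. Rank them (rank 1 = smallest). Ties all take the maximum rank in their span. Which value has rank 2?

9

Sorted (ascending): 3, 9, 12, 13, 13, 13, 14, 14, 19, 30
The 3 values of 13 occupy positions 4–6 → each gets rank 6.
The 2 values of 14 occupy positions 7–8 → each gets rank 8.
Rank 2 → value 9.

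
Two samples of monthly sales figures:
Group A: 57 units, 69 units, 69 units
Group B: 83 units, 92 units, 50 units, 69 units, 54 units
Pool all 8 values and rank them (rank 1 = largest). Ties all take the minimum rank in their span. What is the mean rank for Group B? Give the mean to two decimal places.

4.20

Sorted (descending): 92, 83, 69, 69, 69, 57, 54, 50
The 3 values of 69 occupy positions 3–5 → each gets rank 3.
Group B values → pooled ranks: 83→2, 92→1, 50→8, 69→3, 54→7
Mean rank = (2 + 1 + 8 + 3 + 7) / 5 = 4.20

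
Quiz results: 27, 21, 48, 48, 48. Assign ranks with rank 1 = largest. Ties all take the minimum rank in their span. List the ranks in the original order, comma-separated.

Sorted (descending): 48, 48, 48, 27, 21
The 3 values of 48 occupy positions 1–3 → each gets rank 1.

4, 5, 1, 1, 1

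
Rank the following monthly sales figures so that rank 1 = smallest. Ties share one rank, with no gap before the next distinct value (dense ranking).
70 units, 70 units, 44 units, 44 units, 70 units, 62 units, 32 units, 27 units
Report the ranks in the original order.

Sorted (ascending): 27, 32, 44, 44, 62, 70, 70, 70
The 2 values of 44 share dense rank 3.
The 3 values of 70 share dense rank 5.
Remaining distinct values take the next consecutive integers.

5, 5, 3, 3, 5, 4, 2, 1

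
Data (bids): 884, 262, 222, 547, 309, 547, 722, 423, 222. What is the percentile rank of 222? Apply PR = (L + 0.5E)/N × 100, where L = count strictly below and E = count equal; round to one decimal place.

11.1

N = 9.
Strictly below 222: 0. Equal to 222: 2.
PR = (0 + 0.5·2)/9 × 100 = 11.1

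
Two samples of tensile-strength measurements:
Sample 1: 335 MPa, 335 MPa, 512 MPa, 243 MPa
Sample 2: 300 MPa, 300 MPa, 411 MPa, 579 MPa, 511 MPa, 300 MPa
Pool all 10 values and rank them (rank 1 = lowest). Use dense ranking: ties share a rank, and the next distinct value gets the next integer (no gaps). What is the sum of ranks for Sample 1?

Sorted (ascending): 243, 300, 300, 300, 335, 335, 411, 511, 512, 579
The 3 values of 300 share dense rank 2.
The 2 values of 335 share dense rank 3.
Remaining distinct values take the next consecutive integers.
Sample 1 values → pooled ranks: 335→3, 335→3, 512→6, 243→1
Rank sum = 3 + 3 + 6 + 1 = 13

13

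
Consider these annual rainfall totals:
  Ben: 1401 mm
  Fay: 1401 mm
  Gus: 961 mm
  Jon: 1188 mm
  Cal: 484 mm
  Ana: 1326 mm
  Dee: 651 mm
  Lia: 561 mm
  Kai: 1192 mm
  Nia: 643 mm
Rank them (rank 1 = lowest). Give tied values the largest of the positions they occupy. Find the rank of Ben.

10

Sorted (ascending): 484, 561, 643, 651, 961, 1188, 1192, 1326, 1401, 1401
The 2 values of 1401 occupy positions 9–10 → each gets rank 10.
Ben has value 1401 mm → rank 10.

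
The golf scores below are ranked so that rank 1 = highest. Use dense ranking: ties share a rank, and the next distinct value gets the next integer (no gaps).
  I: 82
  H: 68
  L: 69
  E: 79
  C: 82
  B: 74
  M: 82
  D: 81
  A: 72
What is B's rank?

4

Sorted (descending): 82, 82, 82, 81, 79, 74, 72, 69, 68
The 3 values of 82 share dense rank 1.
Remaining distinct values take the next consecutive integers.
B has value 74 → rank 4.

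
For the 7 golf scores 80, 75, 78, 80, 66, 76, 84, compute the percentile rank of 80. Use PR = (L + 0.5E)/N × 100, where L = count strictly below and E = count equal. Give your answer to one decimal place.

N = 7.
Strictly below 80: 4. Equal to 80: 2.
PR = (4 + 0.5·2)/7 × 100 = 71.4

71.4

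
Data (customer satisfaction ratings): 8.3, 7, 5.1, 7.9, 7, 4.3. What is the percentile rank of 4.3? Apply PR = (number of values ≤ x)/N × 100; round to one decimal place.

16.7

N = 6.
Strictly below 4.3: 0. Equal to 4.3: 1.
PR = 1/6 × 100 = 16.7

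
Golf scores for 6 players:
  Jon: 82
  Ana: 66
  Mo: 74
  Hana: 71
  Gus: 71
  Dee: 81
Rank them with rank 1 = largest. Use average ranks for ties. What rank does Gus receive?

4.5

Sorted (descending): 82, 81, 74, 71, 71, 66
The 2 values of 71 occupy positions 4–5 → average rank (4+5)/2 = 4.5.
Gus has value 71 → rank 4.5.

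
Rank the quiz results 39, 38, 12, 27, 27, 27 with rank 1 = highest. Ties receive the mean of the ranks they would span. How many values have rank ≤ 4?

5

Sorted (descending): 39, 38, 27, 27, 27, 12
The 3 values of 27 occupy positions 3–5 → average rank 4.
Ranks ≤ 4: {1, 2, 4, 4, 4} → 5 values.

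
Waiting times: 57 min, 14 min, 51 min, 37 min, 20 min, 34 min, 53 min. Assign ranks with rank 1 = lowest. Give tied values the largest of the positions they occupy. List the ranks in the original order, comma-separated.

7, 1, 5, 4, 2, 3, 6

Sorted (ascending): 14, 20, 34, 37, 51, 53, 57
No ties — each value takes its position as its rank.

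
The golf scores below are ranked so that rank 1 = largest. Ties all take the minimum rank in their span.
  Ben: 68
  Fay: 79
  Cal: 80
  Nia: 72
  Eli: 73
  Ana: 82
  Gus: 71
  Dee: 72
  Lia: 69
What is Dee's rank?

Sorted (descending): 82, 80, 79, 73, 72, 72, 71, 69, 68
The 2 values of 72 occupy positions 5–6 → each gets rank 5.
Dee has value 72 → rank 5.

5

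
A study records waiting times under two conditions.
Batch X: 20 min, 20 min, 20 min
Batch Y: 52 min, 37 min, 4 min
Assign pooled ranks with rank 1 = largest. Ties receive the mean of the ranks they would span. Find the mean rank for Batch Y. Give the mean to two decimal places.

Sorted (descending): 52, 37, 20, 20, 20, 4
The 3 values of 20 occupy positions 3–5 → average rank 4.
Batch Y values → pooled ranks: 52→1, 37→2, 4→6
Mean rank = (1 + 2 + 6) / 3 = 3.00

3.00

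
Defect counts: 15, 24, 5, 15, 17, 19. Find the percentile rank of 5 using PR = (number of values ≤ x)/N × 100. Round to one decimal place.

16.7

N = 6.
Strictly below 5: 0. Equal to 5: 1.
PR = 1/6 × 100 = 16.7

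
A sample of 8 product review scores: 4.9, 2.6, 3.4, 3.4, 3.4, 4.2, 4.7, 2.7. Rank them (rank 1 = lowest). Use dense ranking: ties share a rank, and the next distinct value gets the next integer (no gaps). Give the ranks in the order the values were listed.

Sorted (ascending): 2.6, 2.7, 3.4, 3.4, 3.4, 4.2, 4.7, 4.9
The 3 values of 3.4 share dense rank 3.
Remaining distinct values take the next consecutive integers.

6, 1, 3, 3, 3, 4, 5, 2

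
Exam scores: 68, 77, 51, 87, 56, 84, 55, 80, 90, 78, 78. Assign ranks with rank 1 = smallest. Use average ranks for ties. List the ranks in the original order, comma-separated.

Sorted (ascending): 51, 55, 56, 68, 77, 78, 78, 80, 84, 87, 90
The 2 values of 78 occupy positions 6–7 → average rank (6+7)/2 = 6.5.

4, 5, 1, 10, 3, 9, 2, 8, 11, 6.5, 6.5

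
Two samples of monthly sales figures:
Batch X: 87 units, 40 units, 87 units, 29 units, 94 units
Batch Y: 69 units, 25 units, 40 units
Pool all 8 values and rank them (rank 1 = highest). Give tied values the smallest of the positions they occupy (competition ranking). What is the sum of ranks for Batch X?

Sorted (descending): 94, 87, 87, 69, 40, 40, 29, 25
The 2 values of 87 occupy positions 2–3 → each gets rank 2.
The 2 values of 40 occupy positions 5–6 → each gets rank 5.
Batch X values → pooled ranks: 87→2, 40→5, 87→2, 29→7, 94→1
Rank sum = 2 + 5 + 2 + 7 + 1 = 17

17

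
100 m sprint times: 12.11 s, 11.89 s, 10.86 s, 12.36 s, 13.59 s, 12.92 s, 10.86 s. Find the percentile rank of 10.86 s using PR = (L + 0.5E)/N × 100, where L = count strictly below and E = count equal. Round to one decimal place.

14.3

N = 7.
Strictly below 10.86: 0. Equal to 10.86: 2.
PR = (0 + 0.5·2)/7 × 100 = 14.3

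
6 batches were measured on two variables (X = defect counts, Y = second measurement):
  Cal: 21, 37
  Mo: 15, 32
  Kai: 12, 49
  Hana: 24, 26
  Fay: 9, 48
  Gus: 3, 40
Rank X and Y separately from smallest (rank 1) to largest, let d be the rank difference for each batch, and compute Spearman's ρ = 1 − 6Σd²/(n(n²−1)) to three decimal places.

-0.714

Ranks of variable 1: 5, 4, 3, 6, 2, 1
Ranks of variable 2: 3, 2, 6, 1, 5, 4
d = r₁ − r₂: 2, 2, -3, 5, -3, -3
d²: 4, 4, 9, 25, 9, 9; Σd² = 60
ρ = 1 − 6·60/(6·35) = 1 − 360/210 = -0.714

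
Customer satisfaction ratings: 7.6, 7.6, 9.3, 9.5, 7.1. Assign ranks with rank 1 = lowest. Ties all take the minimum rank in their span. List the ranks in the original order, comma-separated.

2, 2, 4, 5, 1

Sorted (ascending): 7.1, 7.6, 7.6, 9.3, 9.5
The 2 values of 7.6 occupy positions 2–3 → each gets rank 2.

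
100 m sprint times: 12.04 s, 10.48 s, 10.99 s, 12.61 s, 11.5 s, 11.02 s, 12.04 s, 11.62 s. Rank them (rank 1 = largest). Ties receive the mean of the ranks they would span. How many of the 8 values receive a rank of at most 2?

Sorted (descending): 12.61, 12.04, 12.04, 11.62, 11.5, 11.02, 10.99, 10.48
The 2 values of 12.04 occupy positions 2–3 → average rank (2+3)/2 = 2.5.
Ranks ≤ 2: {1} → 1 value.

1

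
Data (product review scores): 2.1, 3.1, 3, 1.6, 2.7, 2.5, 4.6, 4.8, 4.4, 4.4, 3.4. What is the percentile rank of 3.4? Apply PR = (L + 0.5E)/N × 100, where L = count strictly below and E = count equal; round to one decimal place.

N = 11.
Strictly below 3.4: 6. Equal to 3.4: 1.
PR = (6 + 0.5·1)/11 × 100 = 59.1

59.1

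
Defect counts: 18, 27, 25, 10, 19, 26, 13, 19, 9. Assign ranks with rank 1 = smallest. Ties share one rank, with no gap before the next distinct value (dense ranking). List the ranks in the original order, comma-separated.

Sorted (ascending): 9, 10, 13, 18, 19, 19, 25, 26, 27
The 2 values of 19 share dense rank 5.
Remaining distinct values take the next consecutive integers.

4, 8, 6, 2, 5, 7, 3, 5, 1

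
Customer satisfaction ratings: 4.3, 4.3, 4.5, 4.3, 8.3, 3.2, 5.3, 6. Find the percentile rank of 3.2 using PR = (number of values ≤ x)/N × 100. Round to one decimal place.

N = 8.
Strictly below 3.2: 0. Equal to 3.2: 1.
PR = 1/8 × 100 = 12.5

12.5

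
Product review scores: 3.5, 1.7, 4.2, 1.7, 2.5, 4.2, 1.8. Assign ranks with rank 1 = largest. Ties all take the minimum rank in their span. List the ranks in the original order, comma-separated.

3, 6, 1, 6, 4, 1, 5

Sorted (descending): 4.2, 4.2, 3.5, 2.5, 1.8, 1.7, 1.7
The 2 values of 4.2 occupy positions 1–2 → each gets rank 1.
The 2 values of 1.7 occupy positions 6–7 → each gets rank 6.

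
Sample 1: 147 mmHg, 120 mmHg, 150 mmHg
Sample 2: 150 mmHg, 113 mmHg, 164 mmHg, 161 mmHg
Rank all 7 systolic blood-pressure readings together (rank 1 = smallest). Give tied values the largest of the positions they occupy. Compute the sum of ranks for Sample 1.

10

Sorted (ascending): 113, 120, 147, 150, 150, 161, 164
The 2 values of 150 occupy positions 4–5 → each gets rank 5.
Sample 1 values → pooled ranks: 147→3, 120→2, 150→5
Rank sum = 3 + 2 + 5 = 10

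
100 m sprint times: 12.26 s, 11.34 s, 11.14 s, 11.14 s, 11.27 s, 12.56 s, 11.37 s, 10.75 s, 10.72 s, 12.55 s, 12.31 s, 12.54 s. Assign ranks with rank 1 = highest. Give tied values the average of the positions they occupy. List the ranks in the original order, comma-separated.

Sorted (descending): 12.56, 12.55, 12.54, 12.31, 12.26, 11.37, 11.34, 11.27, 11.14, 11.14, 10.75, 10.72
The 2 values of 11.14 occupy positions 9–10 → average rank (9+10)/2 = 9.5.

5, 7, 9.5, 9.5, 8, 1, 6, 11, 12, 2, 4, 3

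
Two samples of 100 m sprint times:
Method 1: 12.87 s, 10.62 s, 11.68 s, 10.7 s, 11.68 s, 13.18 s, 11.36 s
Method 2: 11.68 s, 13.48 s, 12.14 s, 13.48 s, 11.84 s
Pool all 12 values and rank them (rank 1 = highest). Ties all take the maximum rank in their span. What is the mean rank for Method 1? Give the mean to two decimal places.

8.29

Sorted (descending): 13.48, 13.48, 13.18, 12.87, 12.14, 11.84, 11.68, 11.68, 11.68, 11.36, 10.7, 10.62
The 2 values of 13.48 occupy positions 1–2 → each gets rank 2.
The 3 values of 11.68 occupy positions 7–9 → each gets rank 9.
Method 1 values → pooled ranks: 12.87→4, 10.62→12, 11.68→9, 10.7→11, 11.68→9, 13.18→3, 11.36→10
Mean rank = (4 + 12 + 9 + 11 + 9 + 3 + 10) / 7 = 8.29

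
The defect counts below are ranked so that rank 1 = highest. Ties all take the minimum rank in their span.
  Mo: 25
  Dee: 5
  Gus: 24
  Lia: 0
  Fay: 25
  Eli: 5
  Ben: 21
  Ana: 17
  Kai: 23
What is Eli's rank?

Sorted (descending): 25, 25, 24, 23, 21, 17, 5, 5, 0
The 2 values of 25 occupy positions 1–2 → each gets rank 1.
The 2 values of 5 occupy positions 7–8 → each gets rank 7.
Eli has value 5 → rank 7.

7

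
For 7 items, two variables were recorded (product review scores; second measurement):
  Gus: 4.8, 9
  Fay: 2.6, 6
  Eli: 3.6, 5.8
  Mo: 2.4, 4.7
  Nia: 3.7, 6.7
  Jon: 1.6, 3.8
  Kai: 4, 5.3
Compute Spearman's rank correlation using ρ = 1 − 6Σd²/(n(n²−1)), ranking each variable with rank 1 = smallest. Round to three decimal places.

0.750

Ranks of variable 1: 7, 3, 4, 2, 5, 1, 6
Ranks of variable 2: 7, 5, 4, 2, 6, 1, 3
d = r₁ − r₂: 0, -2, 0, 0, -1, 0, 3
d²: 0, 4, 0, 0, 1, 0, 9; Σd² = 14
ρ = 1 − 6·14/(7·48) = 1 − 84/336 = 0.750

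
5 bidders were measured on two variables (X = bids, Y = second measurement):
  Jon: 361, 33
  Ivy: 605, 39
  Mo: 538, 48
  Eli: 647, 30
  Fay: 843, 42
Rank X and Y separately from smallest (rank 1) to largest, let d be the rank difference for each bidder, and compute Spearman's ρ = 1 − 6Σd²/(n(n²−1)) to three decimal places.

0.000

Ranks of variable 1: 1, 3, 2, 4, 5
Ranks of variable 2: 2, 3, 5, 1, 4
d = r₁ − r₂: -1, 0, -3, 3, 1
d²: 1, 0, 9, 9, 1; Σd² = 20
ρ = 1 − 6·20/(5·24) = 1 − 120/120 = 0.000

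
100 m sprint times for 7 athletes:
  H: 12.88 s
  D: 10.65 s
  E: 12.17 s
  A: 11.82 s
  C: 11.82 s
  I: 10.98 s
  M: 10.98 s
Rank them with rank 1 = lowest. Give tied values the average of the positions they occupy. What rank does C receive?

4.5

Sorted (ascending): 10.65, 10.98, 10.98, 11.82, 11.82, 12.17, 12.88
The 2 values of 10.98 occupy positions 2–3 → average rank (2+3)/2 = 2.5.
The 2 values of 11.82 occupy positions 4–5 → average rank (4+5)/2 = 4.5.
C has value 11.82 s → rank 4.5.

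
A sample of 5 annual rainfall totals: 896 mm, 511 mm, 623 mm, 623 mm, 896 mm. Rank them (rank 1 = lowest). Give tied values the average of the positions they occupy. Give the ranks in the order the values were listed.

4.5, 1, 2.5, 2.5, 4.5

Sorted (ascending): 511, 623, 623, 896, 896
The 2 values of 623 occupy positions 2–3 → average rank (2+3)/2 = 2.5.
The 2 values of 896 occupy positions 4–5 → average rank (4+5)/2 = 4.5.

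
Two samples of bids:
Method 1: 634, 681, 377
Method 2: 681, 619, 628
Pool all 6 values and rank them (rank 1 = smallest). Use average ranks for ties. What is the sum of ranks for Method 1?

10.5

Sorted (ascending): 377, 619, 628, 634, 681, 681
The 2 values of 681 occupy positions 5–6 → average rank (5+6)/2 = 5.5.
Method 1 values → pooled ranks: 634→4, 681→5.5, 377→1
Rank sum = 4 + 5.5 + 1 = 10.5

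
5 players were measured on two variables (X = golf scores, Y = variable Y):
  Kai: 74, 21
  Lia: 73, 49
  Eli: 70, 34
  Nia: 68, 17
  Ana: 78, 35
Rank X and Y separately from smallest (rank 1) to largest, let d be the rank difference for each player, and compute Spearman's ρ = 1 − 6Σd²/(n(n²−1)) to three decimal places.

0.500

Ranks of variable 1: 4, 3, 2, 1, 5
Ranks of variable 2: 2, 5, 3, 1, 4
d = r₁ − r₂: 2, -2, -1, 0, 1
d²: 4, 4, 1, 0, 1; Σd² = 10
ρ = 1 − 6·10/(5·24) = 1 − 60/120 = 0.500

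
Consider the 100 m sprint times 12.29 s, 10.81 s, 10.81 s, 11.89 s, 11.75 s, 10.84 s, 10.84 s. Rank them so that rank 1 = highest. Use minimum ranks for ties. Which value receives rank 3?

Sorted (descending): 12.29, 11.89, 11.75, 10.84, 10.84, 10.81, 10.81
The 2 values of 10.84 occupy positions 4–5 → each gets rank 4.
The 2 values of 10.81 occupy positions 6–7 → each gets rank 6.
Rank 3 → value 11.75.

11.75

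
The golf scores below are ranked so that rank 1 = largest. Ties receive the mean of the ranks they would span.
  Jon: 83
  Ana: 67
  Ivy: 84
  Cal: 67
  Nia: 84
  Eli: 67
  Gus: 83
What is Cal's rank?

Sorted (descending): 84, 84, 83, 83, 67, 67, 67
The 2 values of 84 occupy positions 1–2 → average rank (1+2)/2 = 1.5.
The 2 values of 83 occupy positions 3–4 → average rank (3+4)/2 = 3.5.
The 3 values of 67 occupy positions 5–7 → average rank 6.
Cal has value 67 → rank 6.

6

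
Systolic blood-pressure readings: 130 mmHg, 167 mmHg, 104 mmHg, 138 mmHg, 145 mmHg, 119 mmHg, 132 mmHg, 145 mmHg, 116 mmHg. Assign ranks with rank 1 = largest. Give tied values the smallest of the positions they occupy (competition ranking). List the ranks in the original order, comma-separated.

Sorted (descending): 167, 145, 145, 138, 132, 130, 119, 116, 104
The 2 values of 145 occupy positions 2–3 → each gets rank 2.

6, 1, 9, 4, 2, 7, 5, 2, 8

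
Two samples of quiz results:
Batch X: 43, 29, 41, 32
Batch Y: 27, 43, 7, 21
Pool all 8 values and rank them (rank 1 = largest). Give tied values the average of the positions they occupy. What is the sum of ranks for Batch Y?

Sorted (descending): 43, 43, 41, 32, 29, 27, 21, 7
The 2 values of 43 occupy positions 1–2 → average rank (1+2)/2 = 1.5.
Batch Y values → pooled ranks: 27→6, 43→1.5, 7→8, 21→7
Rank sum = 6 + 1.5 + 8 + 7 = 22.5

22.5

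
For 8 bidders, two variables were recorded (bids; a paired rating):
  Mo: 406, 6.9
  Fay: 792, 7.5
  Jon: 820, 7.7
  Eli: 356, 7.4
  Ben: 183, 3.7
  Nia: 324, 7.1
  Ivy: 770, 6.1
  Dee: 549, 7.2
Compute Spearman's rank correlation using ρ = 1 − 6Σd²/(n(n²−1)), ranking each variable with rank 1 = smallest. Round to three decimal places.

0.643

Ranks of variable 1: 4, 7, 8, 3, 1, 2, 6, 5
Ranks of variable 2: 3, 7, 8, 6, 1, 4, 2, 5
d = r₁ − r₂: 1, 0, 0, -3, 0, -2, 4, 0
d²: 1, 0, 0, 9, 0, 4, 16, 0; Σd² = 30
ρ = 1 − 6·30/(8·63) = 1 − 180/504 = 0.643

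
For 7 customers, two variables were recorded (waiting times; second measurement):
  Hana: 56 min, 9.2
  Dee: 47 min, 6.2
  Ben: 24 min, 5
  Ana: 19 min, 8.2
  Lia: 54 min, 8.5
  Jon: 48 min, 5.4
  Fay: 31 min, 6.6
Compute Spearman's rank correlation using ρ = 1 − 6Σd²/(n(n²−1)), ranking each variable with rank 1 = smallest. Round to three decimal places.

Ranks of variable 1: 7, 4, 2, 1, 6, 5, 3
Ranks of variable 2: 7, 3, 1, 5, 6, 2, 4
d = r₁ − r₂: 0, 1, 1, -4, 0, 3, -1
d²: 0, 1, 1, 16, 0, 9, 1; Σd² = 28
ρ = 1 − 6·28/(7·48) = 1 − 168/336 = 0.500

0.500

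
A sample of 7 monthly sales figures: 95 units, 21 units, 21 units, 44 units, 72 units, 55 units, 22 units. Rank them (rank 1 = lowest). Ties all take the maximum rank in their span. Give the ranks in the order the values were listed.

Sorted (ascending): 21, 21, 22, 44, 55, 72, 95
The 2 values of 21 occupy positions 1–2 → each gets rank 2.

7, 2, 2, 4, 6, 5, 3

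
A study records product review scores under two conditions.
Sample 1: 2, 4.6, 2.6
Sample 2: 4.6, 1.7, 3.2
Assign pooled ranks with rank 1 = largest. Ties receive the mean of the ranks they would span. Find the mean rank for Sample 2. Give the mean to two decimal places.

Sorted (descending): 4.6, 4.6, 3.2, 2.6, 2, 1.7
The 2 values of 4.6 occupy positions 1–2 → average rank (1+2)/2 = 1.5.
Sample 2 values → pooled ranks: 4.6→1.5, 1.7→6, 3.2→3
Mean rank = (1.5 + 6 + 3) / 3 = 3.50

3.50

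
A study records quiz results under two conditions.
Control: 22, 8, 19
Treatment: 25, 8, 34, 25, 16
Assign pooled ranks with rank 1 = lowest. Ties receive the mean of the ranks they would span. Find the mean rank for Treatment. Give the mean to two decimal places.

5.10

Sorted (ascending): 8, 8, 16, 19, 22, 25, 25, 34
The 2 values of 8 occupy positions 1–2 → average rank (1+2)/2 = 1.5.
The 2 values of 25 occupy positions 6–7 → average rank (6+7)/2 = 6.5.
Treatment values → pooled ranks: 25→6.5, 8→1.5, 34→8, 25→6.5, 16→3
Mean rank = (6.5 + 1.5 + 8 + 6.5 + 3) / 5 = 5.10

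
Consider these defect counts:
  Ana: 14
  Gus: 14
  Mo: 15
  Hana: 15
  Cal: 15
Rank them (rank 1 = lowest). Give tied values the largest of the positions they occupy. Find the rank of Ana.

Sorted (ascending): 14, 14, 15, 15, 15
The 2 values of 14 occupy positions 1–2 → each gets rank 2.
The 3 values of 15 occupy positions 3–5 → each gets rank 5.
Ana has value 14 → rank 2.

2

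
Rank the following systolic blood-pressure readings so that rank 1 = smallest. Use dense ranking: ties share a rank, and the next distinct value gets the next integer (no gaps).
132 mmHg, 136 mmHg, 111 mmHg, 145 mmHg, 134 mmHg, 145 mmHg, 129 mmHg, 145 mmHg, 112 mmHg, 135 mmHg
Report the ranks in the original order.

Sorted (ascending): 111, 112, 129, 132, 134, 135, 136, 145, 145, 145
The 3 values of 145 share dense rank 8.
Remaining distinct values take the next consecutive integers.

4, 7, 1, 8, 5, 8, 3, 8, 2, 6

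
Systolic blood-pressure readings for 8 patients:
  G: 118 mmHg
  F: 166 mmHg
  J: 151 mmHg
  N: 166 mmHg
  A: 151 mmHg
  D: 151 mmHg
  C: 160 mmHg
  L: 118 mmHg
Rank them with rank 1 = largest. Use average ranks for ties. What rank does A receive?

5

Sorted (descending): 166, 166, 160, 151, 151, 151, 118, 118
The 2 values of 166 occupy positions 1–2 → average rank (1+2)/2 = 1.5.
The 3 values of 151 occupy positions 4–6 → average rank 5.
The 2 values of 118 occupy positions 7–8 → average rank (7+8)/2 = 7.5.
A has value 151 mmHg → rank 5.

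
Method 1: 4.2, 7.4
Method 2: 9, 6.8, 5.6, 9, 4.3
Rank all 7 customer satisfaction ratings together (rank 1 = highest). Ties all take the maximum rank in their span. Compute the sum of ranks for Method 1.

10

Sorted (descending): 9, 9, 7.4, 6.8, 5.6, 4.3, 4.2
The 2 values of 9 occupy positions 1–2 → each gets rank 2.
Method 1 values → pooled ranks: 4.2→7, 7.4→3
Rank sum = 7 + 3 = 10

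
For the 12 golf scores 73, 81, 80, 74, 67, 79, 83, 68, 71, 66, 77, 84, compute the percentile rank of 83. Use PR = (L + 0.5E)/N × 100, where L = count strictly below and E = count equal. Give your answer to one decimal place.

N = 12.
Strictly below 83: 10. Equal to 83: 1.
PR = (10 + 0.5·1)/12 × 100 = 87.5

87.5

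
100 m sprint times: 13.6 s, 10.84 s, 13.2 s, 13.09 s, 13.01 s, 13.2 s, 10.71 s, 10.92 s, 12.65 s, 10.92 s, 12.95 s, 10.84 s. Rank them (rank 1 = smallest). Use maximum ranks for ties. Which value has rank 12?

Sorted (ascending): 10.71, 10.84, 10.84, 10.92, 10.92, 12.65, 12.95, 13.01, 13.09, 13.2, 13.2, 13.6
The 2 values of 10.84 occupy positions 2–3 → each gets rank 3.
The 2 values of 10.92 occupy positions 4–5 → each gets rank 5.
The 2 values of 13.2 occupy positions 10–11 → each gets rank 11.
Rank 12 → value 13.6.

13.6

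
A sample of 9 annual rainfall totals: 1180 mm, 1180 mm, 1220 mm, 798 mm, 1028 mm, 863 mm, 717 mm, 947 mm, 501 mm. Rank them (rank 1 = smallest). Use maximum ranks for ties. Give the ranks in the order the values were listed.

Sorted (ascending): 501, 717, 798, 863, 947, 1028, 1180, 1180, 1220
The 2 values of 1180 occupy positions 7–8 → each gets rank 8.

8, 8, 9, 3, 6, 4, 2, 5, 1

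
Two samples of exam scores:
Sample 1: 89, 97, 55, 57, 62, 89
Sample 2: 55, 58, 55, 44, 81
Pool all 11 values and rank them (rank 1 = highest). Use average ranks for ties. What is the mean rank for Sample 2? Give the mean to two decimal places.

Sorted (descending): 97, 89, 89, 81, 62, 58, 57, 55, 55, 55, 44
The 2 values of 89 occupy positions 2–3 → average rank (2+3)/2 = 2.5.
The 3 values of 55 occupy positions 8–10 → average rank 9.
Sample 2 values → pooled ranks: 55→9, 58→6, 55→9, 44→11, 81→4
Mean rank = (9 + 6 + 9 + 11 + 4) / 5 = 7.80

7.80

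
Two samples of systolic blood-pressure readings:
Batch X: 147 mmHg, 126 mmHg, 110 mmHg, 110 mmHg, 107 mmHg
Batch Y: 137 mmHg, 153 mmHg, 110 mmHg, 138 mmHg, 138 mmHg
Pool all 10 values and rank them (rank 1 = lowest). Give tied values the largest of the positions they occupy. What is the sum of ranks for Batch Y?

Sorted (ascending): 107, 110, 110, 110, 126, 137, 138, 138, 147, 153
The 3 values of 110 occupy positions 2–4 → each gets rank 4.
The 2 values of 138 occupy positions 7–8 → each gets rank 8.
Batch Y values → pooled ranks: 137→6, 153→10, 110→4, 138→8, 138→8
Rank sum = 6 + 10 + 4 + 8 + 8 = 36

36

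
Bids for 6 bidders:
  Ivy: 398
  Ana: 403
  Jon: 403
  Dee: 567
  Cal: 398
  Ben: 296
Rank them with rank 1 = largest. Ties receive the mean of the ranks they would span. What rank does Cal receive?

Sorted (descending): 567, 403, 403, 398, 398, 296
The 2 values of 403 occupy positions 2–3 → average rank (2+3)/2 = 2.5.
The 2 values of 398 occupy positions 4–5 → average rank (4+5)/2 = 4.5.
Cal has value 398 → rank 4.5.

4.5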